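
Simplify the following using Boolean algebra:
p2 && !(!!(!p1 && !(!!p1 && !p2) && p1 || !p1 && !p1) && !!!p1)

p2 && p1

p2 && !(!!(!p1 && !(!!p1 && !p2) && p1 || !p1 && !p1) && !!!p1)
= p2 && !(!!(!p1 && (!p1 || p2) && p1 || !p1 && !p1) && !!!p1)
= p2 && !(!!(!p1 && p1 || !p1 && !p1) && !!!p1)
= p2 && !(!!!p1 && !!!p1)
= p2 && (!!p1 || !!p1)
= p2 && !!p1
= p2 && p1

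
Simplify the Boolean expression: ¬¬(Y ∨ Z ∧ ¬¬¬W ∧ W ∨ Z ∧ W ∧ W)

Y ∨ Z ∧ W

¬¬(Y ∨ Z ∧ ¬¬¬W ∧ W ∨ Z ∧ W ∧ W)
= Y ∨ Z ∧ ¬¬¬W ∧ W ∨ Z ∧ W ∧ W   [double negation]
= Y ∨ Z ∧ ¬W ∧ W ∨ Z ∧ W ∧ W   [double negation]
= Y ∨ Z ∧ (¬W ∧ W ∨ W ∧ W)   [distribution]
= Y ∨ Z ∧ W   [distribution]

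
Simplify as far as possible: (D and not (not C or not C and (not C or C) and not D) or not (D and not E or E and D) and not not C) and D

C and D

(D and not (not C or not C and (not C or C) and not D) or not (D and not E or E and D) and not not C) and D
= (D and not (not C or not C and not D) or not (D and not E or E and D) and not not C) and D   (complement / identity)
= (D and not not C or not (D and not E or E and D) and not not C) and D   (absorption)
= (D and not not C or not D and not not C) and D   (distribution)
= not not C and D   (distribution)
= C and D   (double negation)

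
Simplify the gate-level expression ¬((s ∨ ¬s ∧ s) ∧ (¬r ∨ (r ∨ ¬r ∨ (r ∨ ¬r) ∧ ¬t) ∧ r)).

¬((s ∨ ¬s ∧ s) ∧ (¬r ∨ (r ∨ ¬r ∨ (r ∨ ¬r) ∧ ¬t) ∧ r))
= ¬((s ∨ ¬s ∧ s) ∧ (¬r ∨ (r ∨ ¬r) ∧ r))   — absorption
= ¬((s ∨ ¬s ∧ s) ∧ (¬r ∨ r))   — complement / identity
= ¬(s ∧ (¬r ∨ r))   — complement / identity
= ¬s   — complement / identity

¬s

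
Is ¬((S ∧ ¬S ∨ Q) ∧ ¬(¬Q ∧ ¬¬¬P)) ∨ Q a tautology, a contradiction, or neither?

tautology

¬((S ∧ ¬S ∨ Q) ∧ ¬(¬Q ∧ ¬¬¬P)) ∨ Q
= ¬((S ∧ ¬S ∨ Q) ∧ (Q ∨ ¬¬P)) ∨ Q   (De Morgan)
= ¬(Q ∧ (Q ∨ ¬¬P)) ∨ Q   (complement / identity)
= ¬(Q ∧ (Q ∨ P)) ∨ Q   (double negation)
= ¬Q ∨ Q   (absorption)
= True   (complement)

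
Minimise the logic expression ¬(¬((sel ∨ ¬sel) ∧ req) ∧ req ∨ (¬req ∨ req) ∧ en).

¬en

¬(¬((sel ∨ ¬sel) ∧ req) ∧ req ∨ (¬req ∨ req) ∧ en)
= ¬(¬req ∧ req ∨ (¬req ∨ req) ∧ en)   — complement / identity
= ¬((¬req ∨ req) ∧ en)   — complement / identity
= ¬en   — complement / identity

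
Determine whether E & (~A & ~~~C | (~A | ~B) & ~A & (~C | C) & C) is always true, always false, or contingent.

E & (~A & ~~~C | (~A | ~B) & ~A & (~C | C) & C)
= E & (~A & ~~~C | (~A | ~B) & ~A & C)   (complement / identity)
= E & (~A & ~~~C | ~A & C)   (absorption)
= E & (~A & ~C | ~A & C)   (double negation)
= E & ~A   (distribution)
This depends on A, E, so it is not a constant.

contingent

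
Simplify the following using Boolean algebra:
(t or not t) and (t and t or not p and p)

(t or not t) and (t and t or not p and p)
= t and t or not p and p   — complement / identity
= t and t   — complement / identity
= t   — idempotence

t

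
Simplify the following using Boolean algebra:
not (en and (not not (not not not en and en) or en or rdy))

not (en and (not not (not not not en and en) or en or rdy))
= not (en and (not not not en and en or en or rdy))   — double negation
= not (en and (not en and en or en or rdy))   — double negation
= not (en and (en or rdy))   — complement / identity
= not en   — absorption

not en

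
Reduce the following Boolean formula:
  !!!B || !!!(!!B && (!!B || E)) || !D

!!!B || !!!(!!B && (!!B || E)) || !D
= !!!B || !(!!B && (!!B || E)) || !D
= !!!B || !!!B || !D
= !!!B || !D
= !B || !D

!B || !D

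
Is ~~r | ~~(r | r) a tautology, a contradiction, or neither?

neither

~~r | ~~(r | r)
= ~~r | ~~r
= ~~r
= r
This depends on r, so it is not a constant.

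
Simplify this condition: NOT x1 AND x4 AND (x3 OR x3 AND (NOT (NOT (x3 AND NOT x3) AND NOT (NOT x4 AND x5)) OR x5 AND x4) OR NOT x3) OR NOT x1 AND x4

NOT x1 AND x4 AND (x3 OR x3 AND (NOT (NOT (x3 AND NOT x3) AND NOT (NOT x4 AND x5)) OR x5 AND x4) OR NOT x3) OR NOT x1 AND x4
= NOT x1 AND x4 AND (x3 OR x3 AND (x3 AND NOT x3 OR NOT x4 AND x5 OR x5 AND x4) OR NOT x3) OR NOT x1 AND x4
= NOT x1 AND x4 AND (x3 OR x3 AND (NOT x4 AND x5 OR x5 AND x4) OR NOT x3) OR NOT x1 AND x4
= NOT x1 AND x4 AND (x3 OR x3 AND x5 OR NOT x3) OR NOT x1 AND x4
= NOT x1 AND x4 AND (x3 OR NOT x3) OR NOT x1 AND x4
= NOT x1 AND x4 OR NOT x1 AND x4
= NOT x1 AND x4

NOT x1 AND x4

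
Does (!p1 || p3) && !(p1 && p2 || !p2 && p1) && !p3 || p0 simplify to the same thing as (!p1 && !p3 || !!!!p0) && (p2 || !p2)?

E1: (!p1 || p3) && !(p1 && p2 || !p2 && p1) && !p3 || p0
    = (!p1 || p3) && !p1 && !p3 || p0   — distribution
    = !p1 && !p3 || p0   — absorption
E2: (!p1 && !p3 || !!!!p0) && (p2 || !p2)
    = (!p1 && !p3 || !!p0) && (p2 || !p2)   — double negation
    = !p1 && !p3 || !!p0   — complement / identity
    = !p1 && !p3 || p0   — double negation
Both reduce to !p1 && !p3 || p0, so they are equivalent.

Yes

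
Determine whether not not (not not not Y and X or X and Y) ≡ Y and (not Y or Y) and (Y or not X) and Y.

No

E1: not not (not not not Y and X or X and Y)
    = not not (not Y and X or X and Y)   — double negation
    = not not X   — distribution
    = X   — double negation
E2: Y and (not Y or Y) and (Y or not X) and Y
    = Y and (not Y or Y) and Y   — absorption
    = Y and Y   — complement / identity
    = Y   — idempotence
These differ: at X=1, Y=0, E1 = 1 but E2 = 0.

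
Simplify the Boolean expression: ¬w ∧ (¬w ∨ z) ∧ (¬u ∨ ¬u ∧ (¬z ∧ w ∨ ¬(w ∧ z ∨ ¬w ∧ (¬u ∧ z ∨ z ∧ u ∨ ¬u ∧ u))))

¬w ∧ ¬u

¬w ∧ (¬w ∨ z) ∧ (¬u ∨ ¬u ∧ (¬z ∧ w ∨ ¬(w ∧ z ∨ ¬w ∧ (¬u ∧ z ∨ z ∧ u ∨ ¬u ∧ u))))
= ¬w ∧ (¬w ∨ z) ∧ (¬u ∨ ¬u ∧ (¬z ∧ w ∨ ¬(w ∧ z ∨ ¬w ∧ (z ∨ ¬u ∧ u))))
= ¬w ∧ (¬u ∨ ¬u ∧ (¬z ∧ w ∨ ¬(w ∧ z ∨ ¬w ∧ (z ∨ ¬u ∧ u))))
= ¬w ∧ (¬u ∨ ¬u ∧ (¬z ∧ w ∨ ¬(w ∧ z ∨ ¬w ∧ z)))
= ¬w ∧ (¬u ∨ ¬u ∧ (¬z ∧ w ∨ ¬z))
= ¬w ∧ (¬u ∨ ¬u ∧ ¬z)
= ¬w ∧ ¬u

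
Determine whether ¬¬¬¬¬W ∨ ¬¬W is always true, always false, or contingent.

¬¬¬¬¬W ∨ ¬¬W
= ¬¬¬W ∨ ¬¬W   [double negation]
= ¬¬¬W ∨ W   [double negation]
= ¬W ∨ W   [double negation]
= True   [complement]

always true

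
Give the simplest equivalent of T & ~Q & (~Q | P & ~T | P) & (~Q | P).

T & ~Q

T & ~Q & (~Q | P & ~T | P) & (~Q | P)
= T & ~Q & (~Q | P) & (~Q | P)   (absorption)
= T & ~Q & (~Q | P)   (idempotence)
= T & ~Q   (absorption)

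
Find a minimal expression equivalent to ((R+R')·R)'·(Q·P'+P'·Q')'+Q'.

((R+R')·R)'·(Q·P'+P'·Q')'+Q'
= ((R+R')·R)'·(P')'+Q'
= R'·(P')'+Q'
= R'·P+Q'

R'·P+Q'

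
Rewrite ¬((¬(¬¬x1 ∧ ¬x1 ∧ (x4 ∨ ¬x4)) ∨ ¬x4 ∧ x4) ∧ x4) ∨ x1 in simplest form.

¬((¬(¬¬x1 ∧ ¬x1 ∧ (x4 ∨ ¬x4)) ∨ ¬x4 ∧ x4) ∧ x4) ∨ x1
= ¬(¬(¬¬x1 ∧ ¬x1 ∧ (x4 ∨ ¬x4)) ∧ x4) ∨ x1
= ¬(¬(¬¬x1 ∧ ¬x1) ∧ x4) ∨ x1
= ¬((¬x1 ∨ x1) ∧ x4) ∨ x1
= ¬x4 ∨ x1

¬x4 ∨ x1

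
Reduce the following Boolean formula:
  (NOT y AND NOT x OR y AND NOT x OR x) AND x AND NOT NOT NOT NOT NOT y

x AND NOT y

(NOT y AND NOT x OR y AND NOT x OR x) AND x AND NOT NOT NOT NOT NOT y
= (NOT x OR x) AND x AND NOT NOT NOT NOT NOT y   [distribution]
= (NOT x OR x) AND x AND NOT NOT NOT y   [double negation]
= x AND NOT NOT NOT y   [complement / identity]
= x AND NOT y   [double negation]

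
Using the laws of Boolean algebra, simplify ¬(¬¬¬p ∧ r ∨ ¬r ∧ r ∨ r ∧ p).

¬(¬¬¬p ∧ r ∨ ¬r ∧ r ∨ r ∧ p)
= ¬(¬¬¬p ∧ r ∨ r ∧ p)   [complement / identity]
= ¬(¬p ∧ r ∨ r ∧ p)   [double negation]
= ¬r   [distribution]

¬r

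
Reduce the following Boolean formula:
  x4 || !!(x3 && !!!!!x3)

x4

x4 || !!(x3 && !!!!!x3)
= x4 || x3 && !!!!!x3   [double negation]
= x4 || x3 && !!!x3   [double negation]
= x4 || x3 && !x3   [double negation]
= x4   [complement / identity]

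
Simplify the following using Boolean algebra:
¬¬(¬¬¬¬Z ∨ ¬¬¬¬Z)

¬¬(¬¬¬¬Z ∨ ¬¬¬¬Z)
= ¬¬¬¬¬¬Z   [idempotence]
= ¬¬¬¬Z   [double negation]
= ¬¬Z   [double negation]
= Z   [double negation]

Z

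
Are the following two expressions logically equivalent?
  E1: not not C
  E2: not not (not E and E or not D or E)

No

E1: not not C
    = C   [double negation]
E2: not not (not E and E or not D or E)
    = not not (not D or E)   [complement / identity]
    = not D or E   [double negation]
These differ: at C=0, D=0, E=0, E1 = 0 but E2 = 1.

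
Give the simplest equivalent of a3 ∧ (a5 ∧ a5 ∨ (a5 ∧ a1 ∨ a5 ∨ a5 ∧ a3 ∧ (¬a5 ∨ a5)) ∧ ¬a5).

a3 ∧ a5

a3 ∧ (a5 ∧ a5 ∨ (a5 ∧ a1 ∨ a5 ∨ a5 ∧ a3 ∧ (¬a5 ∨ a5)) ∧ ¬a5)
= a3 ∧ (a5 ∧ a5 ∨ (a5 ∨ a5 ∧ a3 ∧ (¬a5 ∨ a5)) ∧ ¬a5)
= a3 ∧ (a5 ∧ a5 ∨ (a5 ∨ a5 ∧ a3) ∧ ¬a5)
= a3 ∧ (a5 ∧ a5 ∨ a5 ∧ ¬a5)
= a3 ∧ a5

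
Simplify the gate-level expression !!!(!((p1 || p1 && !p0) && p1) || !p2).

!!!(!((p1 || p1 && !p0) && p1) || !p2)
= !!((p1 || p1 && !p0) && p1 && p2)   [De Morgan]
= !!(p1 && p1 && p2)   [absorption]
= !!(p1 && p2)   [idempotence]
= p1 && p2   [double negation]

p1 && p2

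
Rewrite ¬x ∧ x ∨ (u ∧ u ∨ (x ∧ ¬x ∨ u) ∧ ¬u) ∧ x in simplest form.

¬x ∧ x ∨ (u ∧ u ∨ (x ∧ ¬x ∨ u) ∧ ¬u) ∧ x
= (u ∧ u ∨ (x ∧ ¬x ∨ u) ∧ ¬u) ∧ x
= (u ∧ u ∨ u ∧ ¬u) ∧ x
= u ∧ x

u ∧ x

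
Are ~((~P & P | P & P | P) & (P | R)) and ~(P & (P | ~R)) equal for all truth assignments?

Yes

E1: ~((~P & P | P & P | P) & (P | R))
    = ~((~P & P | P & P) & R | P)   — distribution
    = ~(P & R | P)   — distribution
    = ~P   — absorption
E2: ~(P & (P | ~R))
    = ~P   — absorption
Both reduce to ~P, so they are equivalent.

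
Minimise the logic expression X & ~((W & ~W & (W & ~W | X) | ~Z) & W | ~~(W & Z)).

X & ~((W & ~W & (W & ~W | X) | ~Z) & W | ~~(W & Z))
= X & ~((W & ~W | ~Z) & W | ~~(W & Z))   [absorption]
= X & ~((W & ~W | ~Z) & W | W & Z)   [double negation]
= X & ~(~Z & W | W & Z)   [complement / identity]
= X & ~W   [distribution]

X & ~W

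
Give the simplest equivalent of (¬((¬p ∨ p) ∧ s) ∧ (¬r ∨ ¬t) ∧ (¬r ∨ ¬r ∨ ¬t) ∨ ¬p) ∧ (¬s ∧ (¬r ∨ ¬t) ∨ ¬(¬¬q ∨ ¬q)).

(¬((¬p ∨ p) ∧ s) ∧ (¬r ∨ ¬t) ∧ (¬r ∨ ¬r ∨ ¬t) ∨ ¬p) ∧ (¬s ∧ (¬r ∨ ¬t) ∨ ¬(¬¬q ∨ ¬q))
= (¬((¬p ∨ p) ∧ s) ∧ (¬r ∨ ¬t) ∧ (¬r ∨ ¬r ∨ ¬t) ∨ ¬p) ∧ (¬s ∧ (¬r ∨ ¬t) ∨ ¬q ∧ q)   — De Morgan
= (¬((¬p ∨ p) ∧ s) ∧ (¬r ∨ ¬t) ∧ (¬r ∨ ¬r ∨ ¬t) ∨ ¬p) ∧ ¬s ∧ (¬r ∨ ¬t)   — complement / identity
= (¬((¬p ∨ p) ∧ s) ∧ (¬r ∨ ¬t) ∧ (¬r ∨ ¬t) ∨ ¬p) ∧ ¬s ∧ (¬r ∨ ¬t)   — idempotence
= (¬((¬p ∨ p) ∧ s) ∧ (¬r ∨ ¬t) ∨ ¬p) ∧ ¬s ∧ (¬r ∨ ¬t)   — idempotence
= (¬s ∧ (¬r ∨ ¬t) ∨ ¬p) ∧ ¬s ∧ (¬r ∨ ¬t)   — complement / identity
= ¬s ∧ (¬r ∨ ¬t)   — absorption

¬s ∧ (¬r ∨ ¬t)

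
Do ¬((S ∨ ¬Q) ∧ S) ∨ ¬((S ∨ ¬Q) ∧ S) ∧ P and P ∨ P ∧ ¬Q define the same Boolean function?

No

E1: ¬((S ∨ ¬Q) ∧ S) ∨ ¬((S ∨ ¬Q) ∧ S) ∧ P
    = ¬((S ∨ ¬Q) ∧ S)   [absorption]
    = ¬S   [absorption]
E2: P ∨ P ∧ ¬Q
    = P   [absorption]
These differ: at P=0, Q=0, S=0, E1 = 1 but E2 = 0.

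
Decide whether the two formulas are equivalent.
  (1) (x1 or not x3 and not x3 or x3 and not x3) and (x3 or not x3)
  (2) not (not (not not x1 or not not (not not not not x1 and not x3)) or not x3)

E1: (x1 or not x3 and not x3 or x3 and not x3) and (x3 or not x3)
    = (x1 or not x3) and (x3 or not x3)
    = x1 or not x3
E2: not (not (not not x1 or not not (not not not not x1 and not x3)) or not x3)
    = (not not x1 or not not (not not not not x1 and not x3)) and x3
    = (not not x1 or not not (not not x1 and not x3)) and x3
    = (not not x1 or not not x1 and not x3) and x3
    = not not x1 and x3
    = x1 and x3
These differ: at x1=0, x3=0, E1 = 1 but E2 = 0.

No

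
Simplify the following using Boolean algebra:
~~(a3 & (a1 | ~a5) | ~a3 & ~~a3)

~~(a3 & (a1 | ~a5) | ~a3 & ~~a3)
= ~~(a3 & (a1 | ~a5) | ~a3 & a3)   (double negation)
= a3 & (a1 | ~a5) | ~a3 & a3   (double negation)
= a3 & (a1 | ~a5)   (complement / identity)

a3 & (a1 | ~a5)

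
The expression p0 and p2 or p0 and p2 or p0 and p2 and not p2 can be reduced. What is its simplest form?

p0 and p2 or p0 and p2 or p0 and p2 and not p2
= p0 and p2 or p0 and p2
= p0 and p2

p0 and p2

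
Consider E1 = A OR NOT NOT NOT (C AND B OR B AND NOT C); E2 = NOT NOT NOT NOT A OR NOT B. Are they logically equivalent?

Yes

E1: A OR NOT NOT NOT (C AND B OR B AND NOT C)
    = A OR NOT NOT NOT B   — distribution
    = A OR NOT B   — double negation
E2: NOT NOT NOT NOT A OR NOT B
    = NOT NOT A OR NOT B   — double negation
    = A OR NOT B   — double negation
Both reduce to A OR NOT B, so they are equivalent.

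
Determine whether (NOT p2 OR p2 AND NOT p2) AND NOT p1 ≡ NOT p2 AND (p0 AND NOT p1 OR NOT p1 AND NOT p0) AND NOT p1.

Yes

E1: (NOT p2 OR p2 AND NOT p2) AND NOT p1
    = NOT p2 AND NOT p1   — complement / identity
E2: NOT p2 AND (p0 AND NOT p1 OR NOT p1 AND NOT p0) AND NOT p1
    = NOT p2 AND NOT p1 AND NOT p1   — distribution
    = NOT p2 AND NOT p1   — idempotence
Both reduce to NOT p2 AND NOT p1, so they are equivalent.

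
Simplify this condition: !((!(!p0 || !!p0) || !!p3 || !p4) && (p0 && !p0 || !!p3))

!((!(!p0 || !!p0) || !!p3 || !p4) && (p0 && !p0 || !!p3))
= !((p0 && !p0 || !!p3 || !p4) && (p0 && !p0 || !!p3))
= !(p0 && !p0 || !!p3)
= !!!p3
= !p3

!p3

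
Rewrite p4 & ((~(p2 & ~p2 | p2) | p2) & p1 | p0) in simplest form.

p4 & (p1 | p0)

p4 & ((~(p2 & ~p2 | p2) | p2) & p1 | p0)
= p4 & ((~p2 | p2) & p1 | p0)   (complement / identity)
= p4 & (p1 | p0)   (complement / identity)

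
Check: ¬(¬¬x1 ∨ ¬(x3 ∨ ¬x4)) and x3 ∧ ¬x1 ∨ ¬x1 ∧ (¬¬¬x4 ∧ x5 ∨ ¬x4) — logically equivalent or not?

E1: ¬(¬¬x1 ∨ ¬(x3 ∨ ¬x4))
    = ¬x1 ∧ (x3 ∨ ¬x4)   [De Morgan]
E2: x3 ∧ ¬x1 ∨ ¬x1 ∧ (¬¬¬x4 ∧ x5 ∨ ¬x4)
    = x3 ∧ ¬x1 ∨ ¬x1 ∧ (¬x4 ∧ x5 ∨ ¬x4)   [double negation]
    = x3 ∧ ¬x1 ∨ ¬x1 ∧ ¬x4   [absorption]
    = ¬x1 ∧ (x3 ∨ ¬x4)   [distribution]
Both reduce to ¬x1 ∧ (x3 ∨ ¬x4), so they are equivalent.

Yes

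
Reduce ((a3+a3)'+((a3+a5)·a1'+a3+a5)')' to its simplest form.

a3

((a3+a3)'+((a3+a5)·a1'+a3+a5)')'
= (a3+a3)·((a3+a5)·a1'+a3+a5)   (De Morgan)
= (a3+a3)·(a3+a5)   (absorption)
= a3·a5+a3   (distribution)
= a3   (absorption)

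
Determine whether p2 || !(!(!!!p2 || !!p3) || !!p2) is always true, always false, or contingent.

p2 || !(!(!!!p2 || !!p3) || !!p2)
= p2 || !(!!p2 && !p3 || !!p2)   — De Morgan
= p2 || !!!p2   — absorption
= p2 || !p2   — double negation
= true   — complement

always true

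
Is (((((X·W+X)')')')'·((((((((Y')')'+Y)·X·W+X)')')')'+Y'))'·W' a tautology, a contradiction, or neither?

(((((X·W+X)')')')'·((((((((Y')')'+Y)·X·W+X)')')')'+Y'))'·W'
= (((((X·W+X)')')')'·((((((Y'+Y)·X·W+X)')')')'+Y'))'·W'
= (((((X·W+X)')')')'·(((((X·W+X)')')')'+Y'))'·W'
= (((((X·W+X)')')')')'·W'
= (((X·W+X)')')'·W'
= ((X')')'·W'
= X'·W'
This depends on W, X, so it is not a constant.

neither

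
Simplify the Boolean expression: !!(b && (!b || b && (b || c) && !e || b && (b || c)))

!!(b && (!b || b && (b || c) && !e || b && (b || c)))
= !!(b && (!b || b && (b || c)))   (absorption)
= !!(b && (!b || b))   (absorption)
= b && (!b || b)   (double negation)
= b   (complement / identity)

b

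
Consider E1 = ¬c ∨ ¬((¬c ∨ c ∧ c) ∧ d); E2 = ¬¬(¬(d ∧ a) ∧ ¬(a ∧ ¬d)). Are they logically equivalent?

No

E1: ¬c ∨ ¬((¬c ∨ c ∧ c) ∧ d)
    = ¬c ∨ ¬((¬c ∨ c) ∧ d)   (idempotence)
    = ¬c ∨ ¬d   (complement / identity)
E2: ¬¬(¬(d ∧ a) ∧ ¬(a ∧ ¬d))
    = ¬(d ∧ a ∨ a ∧ ¬d)   (De Morgan)
    = ¬a   (distribution)
These differ: at a=1, c=1, d=0, E1 = 1 but E2 = 0.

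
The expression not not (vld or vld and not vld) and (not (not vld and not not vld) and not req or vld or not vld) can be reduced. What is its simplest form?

not not (vld or vld and not vld) and (not (not vld and not not vld) and not req or vld or not vld)
= not not vld and (not (not vld and not not vld) and not req or vld or not vld)   (complement / identity)
= not not vld and ((vld or not vld) and not req or vld or not vld)   (De Morgan)
= not not vld and (vld or not vld)   (absorption)
= not not vld   (complement / identity)
= vld   (double negation)

vld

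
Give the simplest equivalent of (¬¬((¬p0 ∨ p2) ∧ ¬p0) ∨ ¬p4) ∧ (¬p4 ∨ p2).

(¬¬((¬p0 ∨ p2) ∧ ¬p0) ∨ ¬p4) ∧ (¬p4 ∨ p2)
= ¬¬((¬p0 ∨ p2) ∧ ¬p0) ∧ p2 ∨ ¬p4   [distribution]
= ¬¬¬p0 ∧ p2 ∨ ¬p4   [absorption]
= ¬p0 ∧ p2 ∨ ¬p4   [double negation]

¬p0 ∧ p2 ∨ ¬p4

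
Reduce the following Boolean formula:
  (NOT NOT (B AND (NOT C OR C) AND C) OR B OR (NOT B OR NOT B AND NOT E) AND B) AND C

(NOT NOT (B AND (NOT C OR C) AND C) OR B OR (NOT B OR NOT B AND NOT E) AND B) AND C
= (NOT NOT (B AND (NOT C OR C) AND C) OR B OR NOT B AND B) AND C
= (NOT NOT (B AND (NOT C OR C) AND C) OR B) AND C
= (NOT NOT (B AND C) OR B) AND C
= (B AND C OR B) AND C
= B AND C

B AND C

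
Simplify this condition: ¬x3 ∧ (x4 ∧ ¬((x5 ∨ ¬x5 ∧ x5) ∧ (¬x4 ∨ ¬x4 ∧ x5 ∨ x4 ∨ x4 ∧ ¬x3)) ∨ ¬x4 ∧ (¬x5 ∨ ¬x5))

¬x3 ∧ ¬x5

¬x3 ∧ (x4 ∧ ¬((x5 ∨ ¬x5 ∧ x5) ∧ (¬x4 ∨ ¬x4 ∧ x5 ∨ x4 ∨ x4 ∧ ¬x3)) ∨ ¬x4 ∧ (¬x5 ∨ ¬x5))
= ¬x3 ∧ (x4 ∧ ¬((x5 ∨ ¬x5 ∧ x5) ∧ (¬x4 ∨ ¬x4 ∧ x5 ∨ x4)) ∨ ¬x4 ∧ (¬x5 ∨ ¬x5))
= ¬x3 ∧ (x4 ∧ ¬(x5 ∧ (¬x4 ∨ ¬x4 ∧ x5 ∨ x4)) ∨ ¬x4 ∧ (¬x5 ∨ ¬x5))
= ¬x3 ∧ (x4 ∧ ¬(x5 ∧ (¬x4 ∨ x4)) ∨ ¬x4 ∧ (¬x5 ∨ ¬x5))
= ¬x3 ∧ (x4 ∧ ¬x5 ∨ ¬x4 ∧ (¬x5 ∨ ¬x5))
= ¬x3 ∧ (x4 ∧ ¬x5 ∨ ¬x4 ∧ ¬x5)
= ¬x3 ∧ ¬x5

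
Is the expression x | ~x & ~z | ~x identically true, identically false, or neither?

identically true

x | ~x & ~z | ~x
= x | ~x   — absorption
= 1   — complement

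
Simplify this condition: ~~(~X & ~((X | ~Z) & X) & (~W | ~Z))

~~(~X & ~((X | ~Z) & X) & (~W | ~Z))
= ~~(~X & ~X & (~W | ~Z))   — absorption
= ~~(~X & (~W | ~Z))   — idempotence
= ~X & (~W | ~Z)   — double negation

~X & (~W | ~Z)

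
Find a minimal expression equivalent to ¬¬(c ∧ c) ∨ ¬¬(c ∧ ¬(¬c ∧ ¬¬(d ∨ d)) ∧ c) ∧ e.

¬¬(c ∧ c) ∨ ¬¬(c ∧ ¬(¬c ∧ ¬¬(d ∨ d)) ∧ c) ∧ e
= ¬¬(c ∧ c) ∨ ¬¬(c ∧ ¬(¬c ∧ ¬¬d) ∧ c) ∧ e   [idempotence]
= ¬¬(c ∧ c) ∨ ¬¬(c ∧ (c ∨ ¬d) ∧ c) ∧ e   [De Morgan]
= ¬¬(c ∧ c) ∨ ¬¬(c ∧ c) ∧ e   [absorption]
= ¬¬(c ∧ c)   [absorption]
= ¬¬c   [idempotence]
= c   [double negation]

c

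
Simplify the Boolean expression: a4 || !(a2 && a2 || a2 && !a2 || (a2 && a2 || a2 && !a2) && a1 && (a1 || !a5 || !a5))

a4 || !(a2 && a2 || a2 && !a2 || (a2 && a2 || a2 && !a2) && a1 && (a1 || !a5 || !a5))
= a4 || !(a2 && a2 || a2 && !a2 || (a2 && a2 || a2 && !a2) && a1 && (a1 || !a5))   [idempotence]
= a4 || !(a2 && a2 || a2 && !a2 || (a2 && a2 || a2 && !a2) && a1)   [absorption]
= a4 || !(a2 && a2 || a2 && !a2)   [absorption]
= a4 || !a2   [distribution]

a4 || !a2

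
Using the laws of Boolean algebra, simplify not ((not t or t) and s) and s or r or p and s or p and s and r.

not ((not t or t) and s) and s or r or p and s or p and s and r
= not s and s or r or p and s or p and s and r   (complement / identity)
= not s and s or r or p and s   (absorption)
= r or p and s   (complement / identity)

r or p and s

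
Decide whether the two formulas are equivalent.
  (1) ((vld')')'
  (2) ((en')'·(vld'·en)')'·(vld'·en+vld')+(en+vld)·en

No

E1: ((vld')')'
    = vld'   [double negation]
E2: ((en')'·(vld'·en)')'·(vld'·en+vld')+(en+vld)·en
    = (en'+vld'·en)·(vld'·en+vld')+(en+vld)·en   [De Morgan]
    = en'·vld'+vld'·en+(en+vld)·en   [distribution]
    = vld'+(en+vld)·en   [distribution]
    = vld'+en   [absorption]
These differ: at en=1, vld=1, E1 = 0 but E2 = 1.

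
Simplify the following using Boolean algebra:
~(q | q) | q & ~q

~q

~(q | q) | q & ~q
= ~(q | q)
= ~q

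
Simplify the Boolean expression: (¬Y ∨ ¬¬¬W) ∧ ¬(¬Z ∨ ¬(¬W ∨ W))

(¬Y ∨ ¬W) ∧ Z

(¬Y ∨ ¬¬¬W) ∧ ¬(¬Z ∨ ¬(¬W ∨ W))
= (¬Y ∨ ¬¬¬W) ∧ Z ∧ (¬W ∨ W)
= (¬Y ∨ ¬W) ∧ Z ∧ (¬W ∨ W)
= (¬Y ∨ ¬W) ∧ Z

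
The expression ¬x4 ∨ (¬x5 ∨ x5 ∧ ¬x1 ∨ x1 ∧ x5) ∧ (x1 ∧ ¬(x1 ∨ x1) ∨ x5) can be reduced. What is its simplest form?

¬x4 ∨ x5

¬x4 ∨ (¬x5 ∨ x5 ∧ ¬x1 ∨ x1 ∧ x5) ∧ (x1 ∧ ¬(x1 ∨ x1) ∨ x5)
= ¬x4 ∨ (¬x5 ∨ x5) ∧ (x1 ∧ ¬(x1 ∨ x1) ∨ x5)   [distribution]
= ¬x4 ∨ x1 ∧ ¬(x1 ∨ x1) ∨ x5   [complement / identity]
= ¬x4 ∨ x1 ∧ ¬x1 ∨ x5   [idempotence]
= ¬x4 ∨ x5   [complement / identity]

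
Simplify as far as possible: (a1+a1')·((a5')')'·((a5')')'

(a1+a1')·((a5')')'·((a5')')'
= (a1+a1')·((a5')')'
= (a1+a1')·a5'
= a5'

a5'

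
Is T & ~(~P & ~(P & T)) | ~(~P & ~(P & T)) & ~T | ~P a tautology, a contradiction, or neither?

tautology

T & ~(~P & ~(P & T)) | ~(~P & ~(P & T)) & ~T | ~P
= ~(~P & ~(P & T)) | ~P
= P | P & T | ~P
= P | ~P
= 1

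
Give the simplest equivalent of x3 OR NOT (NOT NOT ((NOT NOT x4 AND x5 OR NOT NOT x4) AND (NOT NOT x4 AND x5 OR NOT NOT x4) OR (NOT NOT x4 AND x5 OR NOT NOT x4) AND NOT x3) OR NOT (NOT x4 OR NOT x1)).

x3 OR NOT (NOT NOT ((NOT NOT x4 AND x5 OR NOT NOT x4) AND (NOT NOT x4 AND x5 OR NOT NOT x4) OR (NOT NOT x4 AND x5 OR NOT NOT x4) AND NOT x3) OR NOT (NOT x4 OR NOT x1))
= x3 OR NOT (NOT NOT (NOT NOT x4 AND x5 OR NOT NOT x4 OR (NOT NOT x4 AND x5 OR NOT NOT x4) AND NOT x3) OR NOT (NOT x4 OR NOT x1))   (idempotence)
= x3 OR NOT (NOT NOT x4 AND x5 OR NOT NOT x4 OR (NOT NOT x4 AND x5 OR NOT NOT x4) AND NOT x3) AND (NOT x4 OR NOT x1)   (De Morgan)
= x3 OR NOT (NOT NOT x4 AND x5 OR NOT NOT x4) AND (NOT x4 OR NOT x1)   (absorption)
= x3 OR NOT NOT NOT x4 AND (NOT x4 OR NOT x1)   (absorption)
= x3 OR NOT x4 AND (NOT x4 OR NOT x1)   (double negation)
= x3 OR NOT x4   (absorption)

x3 OR NOT x4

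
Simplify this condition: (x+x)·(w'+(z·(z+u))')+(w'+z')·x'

w'+z'

(x+x)·(w'+(z·(z+u))')+(w'+z')·x'
= (x+x)·(w'+z')+(w'+z')·x'   [absorption]
= x·(w'+z')+(w'+z')·x'   [idempotence]
= w'+z'   [distribution]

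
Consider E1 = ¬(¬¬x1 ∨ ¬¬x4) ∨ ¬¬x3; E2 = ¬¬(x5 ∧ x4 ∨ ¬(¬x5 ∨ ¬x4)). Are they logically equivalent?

No

E1: ¬(¬¬x1 ∨ ¬¬x4) ∨ ¬¬x3
    = ¬x1 ∧ ¬x4 ∨ ¬¬x3
    = ¬x1 ∧ ¬x4 ∨ x3
E2: ¬¬(x5 ∧ x4 ∨ ¬(¬x5 ∨ ¬x4))
    = ¬¬(x5 ∧ x4 ∨ x5 ∧ x4)
    = ¬¬(x5 ∧ x4)
    = x5 ∧ x4
These differ: at x1=0, x3=1, x4=0, x5=1, E1 = 1 but E2 = 0.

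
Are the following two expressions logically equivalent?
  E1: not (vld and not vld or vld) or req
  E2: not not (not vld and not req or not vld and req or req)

E1: not (vld and not vld or vld) or req
    = not vld or req   (complement / identity)
E2: not not (not vld and not req or not vld and req or req)
    = not not (not vld or req)   (distribution)
    = not vld or req   (double negation)
Both reduce to not vld or req, so they are equivalent.

Yes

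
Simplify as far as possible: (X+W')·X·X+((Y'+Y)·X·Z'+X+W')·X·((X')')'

(X+W')·X·X+((Y'+Y)·X·Z'+X+W')·X·((X')')'
= (X+W')·X·X+(X·Z'+X+W')·X·((X')')'
= (X+W')·X·X+(X+W')·X·((X')')'
= (X+W')·X·X+(X+W')·X·X'
= (X+W')·X
= X

X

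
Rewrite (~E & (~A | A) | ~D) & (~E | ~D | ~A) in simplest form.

~E | ~D

(~E & (~A | A) | ~D) & (~E | ~D | ~A)
= (~E | ~D) & (~E | ~D | ~A)   — complement / identity
= ~E | ~D   — absorption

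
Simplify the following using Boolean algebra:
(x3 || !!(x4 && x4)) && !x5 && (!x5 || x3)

(x3 || x4) && !x5

(x3 || !!(x4 && x4)) && !x5 && (!x5 || x3)
= (x3 || !!x4) && !x5 && (!x5 || x3)   (idempotence)
= (x3 || x4) && !x5 && (!x5 || x3)   (double negation)
= (x3 || x4) && !x5   (absorption)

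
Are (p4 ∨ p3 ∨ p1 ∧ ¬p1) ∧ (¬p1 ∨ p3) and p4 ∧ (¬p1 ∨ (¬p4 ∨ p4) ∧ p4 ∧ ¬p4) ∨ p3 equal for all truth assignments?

E1: (p4 ∨ p3 ∨ p1 ∧ ¬p1) ∧ (¬p1 ∨ p3)
    = (p4 ∨ p3) ∧ (¬p1 ∨ p3)
    = p4 ∧ ¬p1 ∨ p3
E2: p4 ∧ (¬p1 ∨ (¬p4 ∨ p4) ∧ p4 ∧ ¬p4) ∨ p3
    = p4 ∧ (¬p1 ∨ p4 ∧ ¬p4) ∨ p3
    = p4 ∧ ¬p1 ∨ p3
Both reduce to p4 ∧ ¬p1 ∨ p3, so they are equivalent.

Yes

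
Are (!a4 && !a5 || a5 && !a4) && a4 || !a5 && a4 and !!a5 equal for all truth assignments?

E1: (!a4 && !a5 || a5 && !a4) && a4 || !a5 && a4
    = !a4 && a4 || !a5 && a4   (distribution)
    = !a5 && a4   (complement / identity)
E2: !!a5
    = a5   (double negation)
These differ: at a4=1, a5=1, E1 = 0 but E2 = 1.

No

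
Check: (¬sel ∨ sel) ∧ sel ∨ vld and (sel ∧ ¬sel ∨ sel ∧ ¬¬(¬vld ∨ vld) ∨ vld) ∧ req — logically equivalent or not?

E1: (¬sel ∨ sel) ∧ sel ∨ vld
    = sel ∨ vld   (complement / identity)
E2: (sel ∧ ¬sel ∨ sel ∧ ¬¬(¬vld ∨ vld) ∨ vld) ∧ req
    = (sel ∧ ¬sel ∨ sel ∧ (¬vld ∨ vld) ∨ vld) ∧ req   (double negation)
    = (sel ∧ ¬sel ∨ sel ∨ vld) ∧ req   (complement / identity)
    = (sel ∨ vld) ∧ req   (complement / identity)
These differ: at req=0, sel=0, vld=1, E1 = 1 but E2 = 0.

No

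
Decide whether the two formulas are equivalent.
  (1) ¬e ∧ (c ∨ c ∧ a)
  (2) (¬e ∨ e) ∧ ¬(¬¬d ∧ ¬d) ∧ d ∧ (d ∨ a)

E1: ¬e ∧ (c ∨ c ∧ a)
    = ¬e ∧ c   [absorption]
E2: (¬e ∨ e) ∧ ¬(¬¬d ∧ ¬d) ∧ d ∧ (d ∨ a)
    = (¬e ∨ e) ∧ (¬d ∨ d) ∧ d ∧ (d ∨ a)   [De Morgan]
    = (¬e ∨ e) ∧ d ∧ (d ∨ a)   [complement / identity]
    = (¬e ∨ e) ∧ d   [absorption]
    = d   [complement / identity]
These differ: at a=0, c=1, d=0, e=0, E1 = 1 but E2 = 0.

No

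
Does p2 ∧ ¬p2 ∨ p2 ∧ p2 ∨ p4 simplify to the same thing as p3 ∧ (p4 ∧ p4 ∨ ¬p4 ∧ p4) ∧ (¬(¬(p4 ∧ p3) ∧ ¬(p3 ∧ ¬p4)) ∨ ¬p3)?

No

E1: p2 ∧ ¬p2 ∨ p2 ∧ p2 ∨ p4
    = p2 ∨ p4   [distribution]
E2: p3 ∧ (p4 ∧ p4 ∨ ¬p4 ∧ p4) ∧ (¬(¬(p4 ∧ p3) ∧ ¬(p3 ∧ ¬p4)) ∨ ¬p3)
    = p3 ∧ (p4 ∧ p4 ∨ ¬p4 ∧ p4) ∧ (p4 ∧ p3 ∨ p3 ∧ ¬p4 ∨ ¬p3)   [De Morgan]
    = p3 ∧ p4 ∧ (p4 ∧ p3 ∨ p3 ∧ ¬p4 ∨ ¬p3)   [distribution]
    = p3 ∧ p4 ∧ (p3 ∨ ¬p3)   [distribution]
    = p3 ∧ p4   [complement / identity]
These differ: at p2=1, p3=0, p4=0, E1 = 1 but E2 = 0.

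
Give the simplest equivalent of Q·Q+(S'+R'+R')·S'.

Q+S'

Q·Q+(S'+R'+R')·S'
= Q·Q+(S'+R')·S'   — idempotence
= Q·Q+S'   — absorption
= Q+S'   — idempotence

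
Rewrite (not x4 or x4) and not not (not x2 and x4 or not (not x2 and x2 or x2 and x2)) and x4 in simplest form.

(not x4 or x4) and not not (not x2 and x4 or not (not x2 and x2 or x2 and x2)) and x4
= not not (not x2 and x4 or not (not x2 and x2 or x2 and x2)) and x4   [complement / identity]
= not not (not x2 and x4 or not x2) and x4   [distribution]
= (not x2 and x4 or not x2) and x4   [double negation]
= not x2 and x4   [absorption]

not x2 and x4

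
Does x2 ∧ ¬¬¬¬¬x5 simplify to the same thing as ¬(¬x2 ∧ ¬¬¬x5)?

E1: x2 ∧ ¬¬¬¬¬x5
    = x2 ∧ ¬¬¬x5
    = x2 ∧ ¬x5
E2: ¬(¬x2 ∧ ¬¬¬x5)
    = ¬(¬x2 ∧ ¬x5)
    = x2 ∨ x5
These differ: at x2=0, x5=1, E1 = 0 but E2 = 1.

No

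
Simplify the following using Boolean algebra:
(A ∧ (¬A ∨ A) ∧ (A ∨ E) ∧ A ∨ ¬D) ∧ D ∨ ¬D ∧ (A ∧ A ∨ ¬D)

A ∨ ¬D

(A ∧ (¬A ∨ A) ∧ (A ∨ E) ∧ A ∨ ¬D) ∧ D ∨ ¬D ∧ (A ∧ A ∨ ¬D)
= (A ∧ (A ∨ E) ∧ A ∨ ¬D) ∧ D ∨ ¬D ∧ (A ∧ A ∨ ¬D)
= (A ∧ A ∨ ¬D) ∧ D ∨ ¬D ∧ (A ∧ A ∨ ¬D)
= A ∧ A ∨ ¬D
= A ∨ ¬D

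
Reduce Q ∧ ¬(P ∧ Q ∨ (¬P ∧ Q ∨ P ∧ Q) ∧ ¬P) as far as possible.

False

Q ∧ ¬(P ∧ Q ∨ (¬P ∧ Q ∨ P ∧ Q) ∧ ¬P)
= Q ∧ ¬(P ∧ Q ∨ Q ∧ ¬P)   [distribution]
= Q ∧ ¬Q   [distribution]
= False   [complement]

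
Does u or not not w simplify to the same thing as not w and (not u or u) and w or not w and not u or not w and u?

No

E1: u or not not w
    = u or w   (double negation)
E2: not w and (not u or u) and w or not w and not u or not w and u
    = not w and (not u or u) and w or not w   (distribution)
    = not w and w or not w   (complement / identity)
    = not w   (complement / identity)
These differ: at u=0, w=1, E1 = 1 but E2 = 0.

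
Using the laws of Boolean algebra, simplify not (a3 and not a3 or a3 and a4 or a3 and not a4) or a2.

not a3 or a2

not (a3 and not a3 or a3 and a4 or a3 and not a4) or a2
= not (a3 and not a3 or a3) or a2   — distribution
= not a3 or a2   — complement / identity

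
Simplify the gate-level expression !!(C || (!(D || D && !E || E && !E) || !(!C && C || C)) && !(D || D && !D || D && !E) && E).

!!(C || (!(D || D && !E || E && !E) || !(!C && C || C)) && !(D || D && !D || D && !E) && E)
= !!(C || (!(D || D && !E || E && !E) || !(!C && C || C)) && !(D || D && !E) && E)   (complement / identity)
= !!(C || (!(D || D && !E || E && !E) || !C) && !(D || D && !E) && E)   (complement / identity)
= !!(C || (!(D || D && !E) || !C) && !(D || D && !E) && E)   (complement / identity)
= !!(C || !(D || D && !E) && E)   (absorption)
= C || !(D || D && !E) && E   (double negation)
= C || !D && E   (absorption)

C || !D && E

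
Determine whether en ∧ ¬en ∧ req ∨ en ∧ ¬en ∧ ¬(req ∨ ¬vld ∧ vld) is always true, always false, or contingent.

en ∧ ¬en ∧ req ∨ en ∧ ¬en ∧ ¬(req ∨ ¬vld ∧ vld)
= en ∧ ¬en ∧ req ∨ en ∧ ¬en ∧ ¬req   [complement / identity]
= en ∧ ¬en   [distribution]
= False   [complement]

always false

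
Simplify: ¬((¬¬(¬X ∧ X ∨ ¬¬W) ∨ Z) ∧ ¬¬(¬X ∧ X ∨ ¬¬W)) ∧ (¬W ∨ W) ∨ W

True

¬((¬¬(¬X ∧ X ∨ ¬¬W) ∨ Z) ∧ ¬¬(¬X ∧ X ∨ ¬¬W)) ∧ (¬W ∨ W) ∨ W
= ¬¬¬(¬X ∧ X ∨ ¬¬W) ∧ (¬W ∨ W) ∨ W   — absorption
= ¬(¬X ∧ X ∨ ¬¬W) ∧ (¬W ∨ W) ∨ W   — double negation
= ¬¬¬W ∧ (¬W ∨ W) ∨ W   — complement / identity
= ¬¬¬W ∨ W   — complement / identity
= ¬W ∨ W   — double negation
= True   — complement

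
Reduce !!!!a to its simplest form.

a

!!!!a
= !!a   — double negation
= a   — double negation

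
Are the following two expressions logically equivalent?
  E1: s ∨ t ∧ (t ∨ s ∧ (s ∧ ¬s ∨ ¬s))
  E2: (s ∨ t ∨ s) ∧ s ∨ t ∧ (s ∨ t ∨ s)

E1: s ∨ t ∧ (t ∨ s ∧ (s ∧ ¬s ∨ ¬s))
    = s ∨ t ∧ (t ∨ s ∧ ¬s)   (complement / identity)
    = s ∨ t ∧ t   (complement / identity)
    = s ∨ t   (idempotence)
E2: (s ∨ t ∨ s) ∧ s ∨ t ∧ (s ∨ t ∨ s)
    = (s ∨ t) ∧ (s ∨ t ∨ s)   (distribution)
    = s ∨ t   (absorption)
Both reduce to s ∨ t, so they are equivalent.

Yes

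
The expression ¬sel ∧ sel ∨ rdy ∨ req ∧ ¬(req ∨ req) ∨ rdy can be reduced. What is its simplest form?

¬sel ∧ sel ∨ rdy ∨ req ∧ ¬(req ∨ req) ∨ rdy
= ¬sel ∧ sel ∨ rdy ∨ req ∧ ¬req ∨ rdy
= ¬sel ∧ sel ∨ rdy ∨ rdy
= rdy ∨ rdy
= rdy

rdy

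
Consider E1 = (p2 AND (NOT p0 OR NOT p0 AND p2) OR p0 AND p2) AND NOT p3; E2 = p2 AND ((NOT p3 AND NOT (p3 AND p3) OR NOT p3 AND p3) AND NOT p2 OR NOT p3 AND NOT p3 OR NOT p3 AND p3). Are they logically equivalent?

Yes

E1: (p2 AND (NOT p0 OR NOT p0 AND p2) OR p0 AND p2) AND NOT p3
    = (p2 AND NOT p0 OR p0 AND p2) AND NOT p3   — absorption
    = p2 AND NOT p3   — distribution
E2: p2 AND ((NOT p3 AND NOT (p3 AND p3) OR NOT p3 AND p3) AND NOT p2 OR NOT p3 AND NOT p3 OR NOT p3 AND p3)
    = p2 AND ((NOT p3 AND NOT p3 OR NOT p3 AND p3) AND NOT p2 OR NOT p3 AND NOT p3 OR NOT p3 AND p3)   — idempotence
    = p2 AND (NOT p3 AND NOT p3 OR NOT p3 AND p3)   — absorption
    = p2 AND NOT p3   — distribution
Both reduce to p2 AND NOT p3, so they are equivalent.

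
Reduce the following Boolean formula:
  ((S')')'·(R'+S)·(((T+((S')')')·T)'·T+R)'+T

S'·R'+T

((S')')'·(R'+S)·(((T+((S')')')·T)'·T+R)'+T
= ((S')')'·(R'+S)·(((T+S')·T)'·T+R)'+T
= ((S')')'·(R'+S)·(T'·T+R)'+T
= ((S')')'·(R'+S)·R'+T
= S'·(R'+S)·R'+T
= S'·R'+T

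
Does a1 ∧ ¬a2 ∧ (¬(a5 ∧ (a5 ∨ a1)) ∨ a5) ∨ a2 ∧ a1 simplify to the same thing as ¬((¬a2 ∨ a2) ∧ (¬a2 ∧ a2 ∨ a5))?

No

E1: a1 ∧ ¬a2 ∧ (¬(a5 ∧ (a5 ∨ a1)) ∨ a5) ∨ a2 ∧ a1
    = a1 ∧ ¬a2 ∧ (¬a5 ∨ a5) ∨ a2 ∧ a1   [absorption]
    = a1 ∧ ¬a2 ∨ a2 ∧ a1   [complement / identity]
    = a1   [distribution]
E2: ¬((¬a2 ∨ a2) ∧ (¬a2 ∧ a2 ∨ a5))
    = ¬((¬a2 ∨ a2) ∧ a5)   [complement / identity]
    = ¬a5   [complement / identity]
These differ: at a1=0, a2=1, a5=0, E1 = 0 but E2 = 1.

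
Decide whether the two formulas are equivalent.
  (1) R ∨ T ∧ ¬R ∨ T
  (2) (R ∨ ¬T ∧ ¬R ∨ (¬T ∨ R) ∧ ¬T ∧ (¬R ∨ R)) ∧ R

No

E1: R ∨ T ∧ ¬R ∨ T
    = R ∨ T
E2: (R ∨ ¬T ∧ ¬R ∨ (¬T ∨ R) ∧ ¬T ∧ (¬R ∨ R)) ∧ R
    = (R ∨ ¬T ∧ ¬R ∨ ¬T ∧ (¬R ∨ R)) ∧ R
    = (R ∨ ¬T ∧ ¬R ∨ ¬T) ∧ R
    = (R ∨ ¬T) ∧ R
    = R
These differ: at R=0, T=1, E1 = 1 but E2 = 0.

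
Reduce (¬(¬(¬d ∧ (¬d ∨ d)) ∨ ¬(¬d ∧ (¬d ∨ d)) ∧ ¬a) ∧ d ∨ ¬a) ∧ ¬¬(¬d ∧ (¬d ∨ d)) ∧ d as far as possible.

(¬(¬(¬d ∧ (¬d ∨ d)) ∨ ¬(¬d ∧ (¬d ∨ d)) ∧ ¬a) ∧ d ∨ ¬a) ∧ ¬¬(¬d ∧ (¬d ∨ d)) ∧ d
= (¬¬(¬d ∧ (¬d ∨ d)) ∧ d ∨ ¬a) ∧ ¬¬(¬d ∧ (¬d ∨ d)) ∧ d   — absorption
= ¬¬(¬d ∧ (¬d ∨ d)) ∧ d   — absorption
= ¬¬¬d ∧ d   — complement / identity
= ¬d ∧ d   — double negation
= False   — complement

False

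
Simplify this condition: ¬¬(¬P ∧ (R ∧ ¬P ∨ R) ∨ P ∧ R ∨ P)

¬¬(¬P ∧ (R ∧ ¬P ∨ R) ∨ P ∧ R ∨ P)
= ¬¬(¬P ∧ R ∨ P ∧ R ∨ P)
= ¬¬(R ∨ P)
= R ∨ P

R ∨ P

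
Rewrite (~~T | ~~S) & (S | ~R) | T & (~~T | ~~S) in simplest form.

(~~T | ~~S) & (S | ~R) | T & (~~T | ~~S)
= (~~T | ~~S) & (S | ~R | T)   (distribution)
= (T | ~~S) & (S | ~R | T)   (double negation)
= (T | S) & (S | ~R | T)   (double negation)
= T | S & (S | ~R)   (distribution)
= T | S   (absorption)

T | S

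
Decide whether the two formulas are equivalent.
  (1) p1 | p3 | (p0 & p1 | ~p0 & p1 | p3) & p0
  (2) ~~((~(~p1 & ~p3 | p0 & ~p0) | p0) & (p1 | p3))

E1: p1 | p3 | (p0 & p1 | ~p0 & p1 | p3) & p0
    = p1 | p3 | (p1 | p3) & p0   [distribution]
    = p1 | p3   [absorption]
E2: ~~((~(~p1 & ~p3 | p0 & ~p0) | p0) & (p1 | p3))
    = ~~((~(~p1 & ~p3) | p0) & (p1 | p3))   [complement / identity]
    = ~~((p1 | p3 | p0) & (p1 | p3))   [De Morgan]
    = (p1 | p3 | p0) & (p1 | p3)   [double negation]
    = p1 | p3   [absorption]
Both reduce to p1 | p3, so they are equivalent.

Yes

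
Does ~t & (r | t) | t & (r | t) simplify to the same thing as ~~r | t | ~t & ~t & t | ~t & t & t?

E1: ~t & (r | t) | t & (r | t)
    = r | t   (distribution)
E2: ~~r | t | ~t & ~t & t | ~t & t & t
    = ~~r | t | ~t & t   (distribution)
    = ~~r | t   (complement / identity)
    = r | t   (double negation)
Both reduce to r | t, so they are equivalent.

Yes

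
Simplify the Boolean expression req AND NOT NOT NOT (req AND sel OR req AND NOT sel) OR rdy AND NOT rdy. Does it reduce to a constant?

FALSE

req AND NOT NOT NOT (req AND sel OR req AND NOT sel) OR rdy AND NOT rdy
= req AND NOT (req AND sel OR req AND NOT sel) OR rdy AND NOT rdy   (double negation)
= req AND NOT req OR rdy AND NOT rdy   (distribution)
= req AND NOT req   (complement / identity)
= FALSE   (complement)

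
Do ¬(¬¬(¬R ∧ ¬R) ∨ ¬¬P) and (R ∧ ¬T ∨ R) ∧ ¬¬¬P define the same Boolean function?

Yes

E1: ¬(¬¬(¬R ∧ ¬R) ∨ ¬¬P)
    = ¬(¬R ∧ ¬R) ∧ ¬P
    = (R ∨ R) ∧ ¬P
    = R ∧ ¬P
E2: (R ∧ ¬T ∨ R) ∧ ¬¬¬P
    = R ∧ ¬¬¬P
    = R ∧ ¬P
Both reduce to R ∧ ¬P, so they are equivalent.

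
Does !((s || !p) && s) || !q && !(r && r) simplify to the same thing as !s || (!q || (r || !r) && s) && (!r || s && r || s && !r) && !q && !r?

E1: !((s || !p) && s) || !q && !(r && r)
    = !((s || !p) && s) || !q && !r   (idempotence)
    = !s || !q && !r   (absorption)
E2: !s || (!q || (r || !r) && s) && (!r || s && r || s && !r) && !q && !r
    = !s || (!q || (r || !r) && s) && (!r || (r || !r) && s) && !q && !r   (distribution)
    = !s || (!q && !r || (r || !r) && s) && !q && !r   (distribution)
    = !s || (!q && !r || s) && !q && !r   (complement / identity)
    = !s || !q && !r   (absorption)
Both reduce to !s || !q && !r, so they are equivalent.

Yes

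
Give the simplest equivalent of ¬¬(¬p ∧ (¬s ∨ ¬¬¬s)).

¬¬(¬p ∧ (¬s ∨ ¬¬¬s))
= ¬¬(¬p ∧ (¬s ∨ ¬s))   [double negation]
= ¬p ∧ (¬s ∨ ¬s)   [double negation]
= ¬p ∧ ¬s   [idempotence]

¬p ∧ ¬s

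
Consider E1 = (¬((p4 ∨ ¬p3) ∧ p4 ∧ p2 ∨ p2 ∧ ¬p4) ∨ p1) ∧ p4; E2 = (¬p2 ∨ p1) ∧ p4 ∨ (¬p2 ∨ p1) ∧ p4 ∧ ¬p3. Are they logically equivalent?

Yes

E1: (¬((p4 ∨ ¬p3) ∧ p4 ∧ p2 ∨ p2 ∧ ¬p4) ∨ p1) ∧ p4
    = (¬(p4 ∧ p2 ∨ p2 ∧ ¬p4) ∨ p1) ∧ p4   — absorption
    = (¬p2 ∨ p1) ∧ p4   — distribution
E2: (¬p2 ∨ p1) ∧ p4 ∨ (¬p2 ∨ p1) ∧ p4 ∧ ¬p3
    = (¬p2 ∨ p1) ∧ p4   — absorption
Both reduce to (¬p2 ∨ p1) ∧ p4, so they are equivalent.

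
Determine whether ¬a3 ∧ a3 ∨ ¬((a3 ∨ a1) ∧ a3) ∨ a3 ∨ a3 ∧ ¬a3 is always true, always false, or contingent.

¬a3 ∧ a3 ∨ ¬((a3 ∨ a1) ∧ a3) ∨ a3 ∨ a3 ∧ ¬a3
= ¬a3 ∧ a3 ∨ ¬a3 ∨ a3 ∨ a3 ∧ ¬a3   (absorption)
= ¬a3 ∧ a3 ∨ ¬a3 ∨ a3   (complement / identity)
= ¬a3 ∨ a3   (complement / identity)
= True   (complement)

always true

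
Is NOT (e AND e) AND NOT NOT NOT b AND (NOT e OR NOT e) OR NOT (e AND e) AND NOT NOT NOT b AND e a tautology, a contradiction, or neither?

NOT (e AND e) AND NOT NOT NOT b AND (NOT e OR NOT e) OR NOT (e AND e) AND NOT NOT NOT b AND e
= NOT (e AND e) AND NOT NOT NOT b AND NOT e OR NOT (e AND e) AND NOT NOT NOT b AND e   — idempotence
= NOT (e AND e) AND NOT NOT NOT b   — distribution
= NOT (e AND e) AND NOT b   — double negation
= NOT e AND NOT b   — idempotence
This depends on b, e, so it is not a constant.

neither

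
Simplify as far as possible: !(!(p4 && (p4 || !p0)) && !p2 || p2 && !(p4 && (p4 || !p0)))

!(!(p4 && (p4 || !p0)) && !p2 || p2 && !(p4 && (p4 || !p0)))
= !!(p4 && (p4 || !p0))   (distribution)
= p4 && (p4 || !p0)   (double negation)
= p4   (absorption)

p4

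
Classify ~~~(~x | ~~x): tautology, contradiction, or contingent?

~~~(~x | ~~x)
= ~~(x & ~x)   — De Morgan
= x & ~x   — double negation
= 0   — complement

contradiction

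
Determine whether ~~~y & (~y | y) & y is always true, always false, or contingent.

~~~y & (~y | y) & y
= ~y & (~y | y) & y   (double negation)
= ~y & y   (complement / identity)
= 0   (complement)

always false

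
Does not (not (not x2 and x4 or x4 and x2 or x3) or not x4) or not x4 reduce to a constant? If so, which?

not (not (not x2 and x4 or x4 and x2 or x3) or not x4) or not x4
= (not x2 and x4 or x4 and x2 or x3) and x4 or not x4   — De Morgan
= (x4 or x3) and x4 or not x4   — distribution
= x4 or not x4   — absorption
= True   — complement

yes, True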